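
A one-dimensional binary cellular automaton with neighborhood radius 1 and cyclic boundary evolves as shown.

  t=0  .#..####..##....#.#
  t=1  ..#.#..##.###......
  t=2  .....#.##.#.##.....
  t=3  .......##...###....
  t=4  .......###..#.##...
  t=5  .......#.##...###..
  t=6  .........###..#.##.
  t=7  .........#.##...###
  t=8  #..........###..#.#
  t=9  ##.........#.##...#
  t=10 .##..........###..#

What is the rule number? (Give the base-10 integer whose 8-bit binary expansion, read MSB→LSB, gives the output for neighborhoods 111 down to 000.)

88

  nb ###: next=.  (t=0,i=5, bit7=0)
  nb ##.: next=#  (t=0,i=7, bit6=1)
  nb #.#: next=.  (t=0,i=0, bit5=0)
  nb #..: next=#  (t=0,i=2, bit4=1)
  nb .##: next=#  (t=0,i=4, bit3=1)
  nb .#.: next=.  (t=0,i=1, bit2=0)
  nb ..#: next=.  (t=0,i=3, bit1=0)
  nb ...: next=.  (t=0,i=13, bit0=0)
  bits 01011000 = 88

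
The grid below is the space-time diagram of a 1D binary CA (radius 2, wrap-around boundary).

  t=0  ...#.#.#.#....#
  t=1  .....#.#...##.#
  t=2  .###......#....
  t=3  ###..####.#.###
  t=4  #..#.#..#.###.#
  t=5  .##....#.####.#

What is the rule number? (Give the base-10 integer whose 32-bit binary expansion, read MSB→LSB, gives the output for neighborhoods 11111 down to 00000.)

  ##### -> #   bit 31 = 1  t=3,i=0
  ####. -> .   bit 30 = 0  t=3,i=1
  ###.# -> #   bit 29 = 1  t=3,i=8
  ###.. -> .   bit 28 = 0  t=2,i=3
  ##.## -> .   bit 27 = 0  t=4,i=13
  ##.#. -> .   bit 26 = 0  t=1,i=13
  ##..# -> #   bit 25 = 1  t=3,i=3
  ##... -> .   bit 24 = 0  t=2,i=4
  #.### -> #   bit 23 = 1  t=3,i=12
  #.##. -> #   bit 22 = 1  t=4,i=14
  #.#.# -> #   bit 21 = 1  t=0,i=5
  #.#.. -> .   bit 20 = 0  t=0,i=9
  #..## -> .   bit 19 = 0  t=3,i=4
  #..#. -> #   bit 18 = 1  t=4,i=2
  #...# -> .   bit 17 = 0  t=0,i=1
  #.... -> #   bit 16 = 1  t=0,i=11
  .#### -> .   bit 15 = 0  t=3,i=6
  .###. -> #   bit 14 = 1  t=2,i=2
  .##.# -> .   bit 13 = 0  t=1,i=12
  .##.. -> .   bit 12 = 0  t=4,i=0
  .#.## -> #   bit 11 = 1  t=3,i=11
  .#.#. -> .   bit 10 = 0  t=0,i=4
  .#..# -> .   bit 9 = 0  t=4,i=6
  .#... -> .   bit 8 = 0  t=0,i=0
  ..### -> #   bit 7 = 1  t=2,i=1
  ..##. -> .   bit 6 = 0  t=1,i=11
  ..#.# -> .   bit 5 = 0  t=0,i=3
  ..#.. -> #   bit 4 = 1  t=0,i=14
  ...## -> #   bit 3 = 1  t=1,i=10
  ...#. -> .   bit 2 = 0  t=0,i=2
  ....# -> #   bit 1 = 1  t=0,i=12
  ..... -> #   bit 0 = 1  t=1,i=2
  bits 10100010111001010100100010011011 = 2732935323

2732935323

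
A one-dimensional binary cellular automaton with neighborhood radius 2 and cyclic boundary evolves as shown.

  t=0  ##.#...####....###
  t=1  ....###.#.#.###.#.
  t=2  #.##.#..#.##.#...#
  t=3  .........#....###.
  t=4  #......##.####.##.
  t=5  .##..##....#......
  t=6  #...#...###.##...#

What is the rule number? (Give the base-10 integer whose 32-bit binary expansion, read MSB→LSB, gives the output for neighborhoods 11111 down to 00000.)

  nb #####: next=.  (t=0,i=17, bit31=0)
  nb ####.: next=.  (t=0,i=0, bit30=0)
  nb ###.#: next=.  (t=0,i=1, bit29=0)
  nb ###..: next=#  (t=0,i=10, bit28=1)
  nb ##.##: next=.  (t=2,i=1, bit27=0)
  nb ##.#.: next=.  (t=0,i=2, bit26=0)
  nb ##..#: next=.  (t=5,i=3, bit25=0)
  nb ##...: next=.  (t=0,i=11, bit24=0)
  nb #.###: next=.  (t=1,i=12, bit23=0)
  nb #.##.: next=.  (t=2,i=2, bit22=0)
  nb #.#.#: next=#  (t=1,i=8, bit21=1)
  nb #.#..: next=.  (t=0,i=3, bit20=0)
  nb #..##: next=#  (t=5,i=4, bit19=1)
  nb #..#.: next=.  (t=2,i=7, bit18=0)
  nb #...#: next=#  (t=0,i=5, bit17=1)
  nb #....: next=#  (t=0,i=12, bit16=1)
  nb .####: next=#  (t=0,i=8, bit15=1)
  nb .###.: next=#  (t=1,i=5, bit14=1)
  nb .##.#: next=.  (t=2,i=0, bit13=0)
  nb .##..: next=.  (t=5,i=2, bit12=0)
  nb .#.##: next=#  (t=1,i=11, bit11=1)
  nb .#.#.: next=.  (t=1,i=9, bit10=0)
  nb .#..#: next=.  (t=2,i=6, bit9=0)
  nb .#...: next=#  (t=0,i=4, bit8=1)
  nb ..###: next=.  (t=0,i=7, bit7=0)
  nb ..##.: next=.  (t=2,i=17, bit6=0)
  nb ..#.#: next=.  (t=2,i=8, bit5=0)
  nb ..#..: next=.  (t=3,i=9, bit4=0)
  nb ...##: next=#  (t=0,i=6, bit3=1)
  nb ...#.: next=#  (t=3,i=8, bit2=1)
  nb ....#: next=#  (t=0,i=13, bit1=1)
  nb .....: next=.  (t=1,i=1, bit0=0)
  bits 00010000001010111100100100001110 = 271304974

271304974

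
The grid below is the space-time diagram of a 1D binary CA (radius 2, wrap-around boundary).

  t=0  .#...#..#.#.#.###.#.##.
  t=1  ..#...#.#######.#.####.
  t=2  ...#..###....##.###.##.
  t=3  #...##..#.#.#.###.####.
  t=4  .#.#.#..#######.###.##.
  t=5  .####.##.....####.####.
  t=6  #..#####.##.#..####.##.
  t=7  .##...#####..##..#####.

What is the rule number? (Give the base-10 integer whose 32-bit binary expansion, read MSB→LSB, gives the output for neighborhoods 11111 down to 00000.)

  [31] ##### => .  t=1,i=10
  [30] ####. => #  t=1,i=13
  [29] ###.# => #  t=0,i=16
  [28] ###.. => #  t=1,i=21
  [27] ##.## => #  t=2,i=15
  [26] ##.#. => .  t=0,i=17
  [25] ##..# => .  t=0,i=22
  [24] ##... => .  t=1,i=22
  [23] #.### => #  t=0,i=14
  [22] #.##. => #  t=0,i=20
  [21] #.#.# => #  t=0,i=10
  [20] #.#.. => .  t=3,i=0
  [19] #..## => #  t=2,i=5
  [18] #..#. => .  t=0,i=0
  [17] #...# => .  t=0,i=3
  [16] #.... => #  t=2,i=0
  [15] .#### => .  t=1,i=9
  [14] .###. => .  t=0,i=15
  [13] .##.# => #  t=2,i=14
  [12] .##.. => #  t=0,i=21
  [11] .#.## => #  t=0,i=13
  [10] .#.#. => #  t=0,i=9
  [9] .#..# => #  t=0,i=6
  [8] .#... => #  t=0,i=2
  [7] ..### => .  t=2,i=6
  [6] ..##. => .  t=2,i=13
  [5] ..#.# => #  t=0,i=8
  [4] ..#.. => .  t=0,i=1
  [3] ...## => #  t=2,i=12
  [2] ...#. => .  t=0,i=4
  [1] ....# => .  t=2,i=1
  [0] ..... => #  t=5,i=10
  bits 01111000111010010011111100101001 = 2028551977

2028551977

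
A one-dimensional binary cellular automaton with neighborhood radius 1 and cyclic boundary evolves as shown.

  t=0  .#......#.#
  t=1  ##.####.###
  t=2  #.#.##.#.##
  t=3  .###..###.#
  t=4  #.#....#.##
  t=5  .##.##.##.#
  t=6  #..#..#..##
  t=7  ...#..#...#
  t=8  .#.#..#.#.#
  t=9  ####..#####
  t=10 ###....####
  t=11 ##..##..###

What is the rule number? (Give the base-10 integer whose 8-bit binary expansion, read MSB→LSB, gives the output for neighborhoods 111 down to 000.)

165

  ### -> #   bit 7 = 1  t=1,i=0
  ##. -> .   bit 6 = 0  t=1,i=1
  #.# -> #   bit 5 = 1  t=0,i=0
  #.. -> .   bit 4 = 0  t=0,i=2
  .## -> .   bit 3 = 0  t=1,i=3
  .#. -> #   bit 2 = 1  t=0,i=1
  ..# -> .   bit 1 = 0  t=0,i=7
  ... -> #   bit 0 = 1  t=0,i=3
  bits 10100101 = 165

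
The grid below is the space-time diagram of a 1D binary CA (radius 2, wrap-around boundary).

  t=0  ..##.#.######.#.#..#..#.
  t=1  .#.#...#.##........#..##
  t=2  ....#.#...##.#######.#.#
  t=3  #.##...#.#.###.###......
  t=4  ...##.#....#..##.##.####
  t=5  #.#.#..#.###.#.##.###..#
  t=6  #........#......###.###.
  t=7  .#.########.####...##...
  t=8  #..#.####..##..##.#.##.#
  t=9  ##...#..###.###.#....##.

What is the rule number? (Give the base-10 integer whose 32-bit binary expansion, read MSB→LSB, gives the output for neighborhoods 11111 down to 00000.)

  nb #####: next=#  (t=0,i=9, bit31=1)
  nb ####.: next=.  (t=0,i=11, bit30=0)
  nb ###.#: next=.  (t=0,i=12, bit29=0)
  nb ###..: next=#  (t=3,i=17, bit28=1)
  nb ##.##: next=#  (t=2,i=12, bit27=1)
  nb ##.#.: next=.  (t=0,i=4, bit26=0)
  nb ##..#: next=#  (t=5,i=21, bit25=1)
  nb ##...: next=#  (t=1,i=11, bit24=1)
  nb #.###: next=#  (t=0,i=7, bit23=1)
  nb #.##.: next=.  (t=1,i=9, bit22=0)
  nb #.#.#: next=.  (t=0,i=5, bit21=0)
  nb #.#..: next=.  (t=0,i=16, bit20=0)
  nb #..##: next=#  (t=1,i=21, bit19=1)
  nb #..#.: next=.  (t=0,i=18, bit18=0)
  nb #...#: next=.  (t=0,i=0, bit17=0)
  nb #....: next=.  (t=1,i=12, bit16=0)
  nb .####: next=.  (t=0,i=8, bit15=0)
  nb .###.: next=.  (t=3,i=12, bit14=0)
  nb .##.#: next=#  (t=0,i=3, bit13=1)
  nb .##..: next=#  (t=1,i=10, bit12=1)
  nb .#.##: next=.  (t=0,i=6, bit11=0)
  nb .#.#.: next=.  (t=0,i=15, bit10=0)
  nb .#..#: next=.  (t=0,i=17, bit9=0)
  nb .#...: next=#  (t=0,i=23, bit8=1)
  nb ..###: next=.  (t=6,i=16, bit7=0)
  nb ..##.: next=.  (t=0,i=2, bit6=0)
  nb ..#.#: next=.  (t=1,i=7, bit5=0)
  nb ..#..: next=#  (t=0,i=19, bit4=1)
  nb ...##: next=#  (t=0,i=1, bit3=1)
  nb ...#.: next=#  (t=1,i=6, bit2=1)
  nb ....#: next=#  (t=1,i=17, bit1=1)
  nb .....: next=#  (t=1,i=13, bit0=1)
  bits 10011011100010000011000100011111 = 2609393951

2609393951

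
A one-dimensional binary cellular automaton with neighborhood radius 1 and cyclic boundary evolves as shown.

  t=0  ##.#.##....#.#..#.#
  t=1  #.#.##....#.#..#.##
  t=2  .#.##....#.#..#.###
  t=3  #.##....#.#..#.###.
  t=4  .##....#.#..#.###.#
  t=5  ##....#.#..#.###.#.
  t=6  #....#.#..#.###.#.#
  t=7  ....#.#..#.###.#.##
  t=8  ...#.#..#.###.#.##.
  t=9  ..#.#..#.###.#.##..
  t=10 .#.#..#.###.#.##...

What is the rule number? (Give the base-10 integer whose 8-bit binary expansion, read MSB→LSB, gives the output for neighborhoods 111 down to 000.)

  ###|#  b7=1 t=0,i=0
  ##.|.  b6=0 t=0,i=1
  #.#|#  b5=1 t=0,i=2
  #..|.  b4=0 t=0,i=7
  .##|#  b3=1 t=0,i=5
  .#.|.  b2=0 t=0,i=3
  ..#|#  b1=1 t=0,i=10
  ...|.  b0=0 t=0,i=8
  bits 10101010 = 170

170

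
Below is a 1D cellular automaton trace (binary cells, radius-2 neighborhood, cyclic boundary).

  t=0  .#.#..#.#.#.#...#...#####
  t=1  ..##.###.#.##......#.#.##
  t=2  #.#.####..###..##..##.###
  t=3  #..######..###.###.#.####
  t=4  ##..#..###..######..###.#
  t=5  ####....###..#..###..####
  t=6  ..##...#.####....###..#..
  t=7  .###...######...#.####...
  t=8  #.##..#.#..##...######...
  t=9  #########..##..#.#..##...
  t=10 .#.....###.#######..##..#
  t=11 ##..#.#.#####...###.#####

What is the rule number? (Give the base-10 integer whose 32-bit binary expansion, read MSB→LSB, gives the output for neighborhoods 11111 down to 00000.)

2060770409

  nb #####: next=.  (t=0,i=22, bit31=0)
  nb ####.: next=#  (t=0,i=23, bit30=1)
  nb ###.#: next=#  (t=0,i=24, bit29=1)
  nb ###..: next=#  (t=2,i=7, bit28=1)
  nb ##.##: next=#  (t=1,i=4, bit27=1)
  nb ##.#.: next=.  (t=0,i=0, bit26=0)
  nb ##..#: next=#  (t=1,i=0, bit25=1)
  nb ##...: next=.  (t=1,i=13, bit24=0)
  nb #.###: next=#  (t=1,i=5, bit23=1)
  nb #.##.: next=#  (t=1,i=11, bit22=1)
  nb #.#.#: next=.  (t=0,i=1, bit21=0)
  nb #.#..: next=#  (t=0,i=3, bit20=1)
  nb #..##: next=.  (t=1,i=1, bit19=0)
  nb #..#.: next=#  (t=0,i=5, bit18=1)
  nb #...#: next=.  (t=0,i=14, bit17=0)
  nb #....: next=.  (t=1,i=14, bit16=0)
  nb .####: next=#  (t=0,i=21, bit15=1)
  nb .###.: next=#  (t=1,i=6, bit14=1)
  nb .##.#: next=.  (t=1,i=3, bit13=0)
  nb .##..: next=#  (t=1,i=12, bit12=1)
  nb .#.##: next=#  (t=1,i=10, bit11=1)
  nb .#.#.: next=#  (t=0,i=2, bit10=1)
  nb .#..#: next=.  (t=0,i=4, bit9=0)
  nb .#...: next=.  (t=0,i=13, bit8=0)
  nb ..###: next=.  (t=0,i=20, bit7=0)
  nb ..##.: next=#  (t=1,i=2, bit6=1)
  nb ..#.#: next=#  (t=0,i=6, bit5=1)
  nb ..#..: next=.  (t=0,i=16, bit4=0)
  nb ...##: next=#  (t=0,i=19, bit3=1)
  nb ...#.: next=.  (t=0,i=15, bit2=0)
  nb ....#: next=.  (t=1,i=17, bit1=0)
  nb .....: next=#  (t=1,i=15, bit0=1)
  bits 01111010110101001101110001101001 = 2060770409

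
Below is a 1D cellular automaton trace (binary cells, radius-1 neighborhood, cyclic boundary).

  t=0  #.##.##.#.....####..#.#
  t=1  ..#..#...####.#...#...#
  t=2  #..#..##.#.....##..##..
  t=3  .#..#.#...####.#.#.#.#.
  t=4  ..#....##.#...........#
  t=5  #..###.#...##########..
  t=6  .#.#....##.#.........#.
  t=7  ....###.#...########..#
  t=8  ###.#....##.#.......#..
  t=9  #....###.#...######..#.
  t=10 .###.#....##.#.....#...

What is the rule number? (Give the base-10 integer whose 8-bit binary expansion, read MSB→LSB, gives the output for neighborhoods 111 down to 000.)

  ###|.  b7=0 t=0,i=15
  ##.|.  b6=0 t=0,i=0
  #.#|.  b5=0 t=0,i=1
  #..|#  b4=1 t=0,i=9
  .##|#  b3=1 t=0,i=2
  .#.|.  b2=0 t=0,i=8
  ..#|.  b1=0 t=0,i=13
  ...|#  b0=1 t=0,i=10
  bits 00011001 = 25

25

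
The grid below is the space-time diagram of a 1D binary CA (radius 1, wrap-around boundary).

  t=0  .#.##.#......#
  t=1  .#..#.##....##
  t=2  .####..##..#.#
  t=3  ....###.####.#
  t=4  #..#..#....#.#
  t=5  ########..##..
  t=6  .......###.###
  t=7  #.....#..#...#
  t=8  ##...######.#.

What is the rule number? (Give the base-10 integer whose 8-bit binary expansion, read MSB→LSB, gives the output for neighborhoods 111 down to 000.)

  [7] ### => .  t=2,i=2
  [6] ##. => #  t=0,i=4
  [5] #.# => .  t=0,i=0
  [4] #.. => #  t=0,i=7
  [3] .## => .  t=0,i=3
  [2] .#. => #  t=0,i=1
  [1] ..# => #  t=0,i=12
  [0] ... => .  t=0,i=8
  bits 01010110 = 86

86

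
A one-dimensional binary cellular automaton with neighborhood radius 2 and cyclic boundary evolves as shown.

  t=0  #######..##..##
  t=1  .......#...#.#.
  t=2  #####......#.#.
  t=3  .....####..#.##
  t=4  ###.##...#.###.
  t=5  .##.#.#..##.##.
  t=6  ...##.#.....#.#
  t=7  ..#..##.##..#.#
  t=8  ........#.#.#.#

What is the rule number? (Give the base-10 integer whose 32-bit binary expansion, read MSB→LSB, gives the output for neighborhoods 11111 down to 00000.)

  nb #####: next=.  (t=0,i=0, bit31=0)
  nb ####.: next=.  (t=0,i=5, bit30=0)
  nb ###.#: next=#  (t=4,i=2, bit29=1)
  nb ###..: next=.  (t=0,i=6, bit28=0)
  nb ##.##: next=.  (t=4,i=3, bit27=0)
  nb ##.#.: next=#  (t=5,i=3, bit26=1)
  nb ##..#: next=#  (t=0,i=7, bit25=1)
  nb ##...: next=#  (t=2,i=5, bit24=1)
  nb #.###: next=.  (t=2,i=0, bit23=0)
  nb #.##.: next=#  (t=3,i=13, bit22=1)
  nb #.#.#: next=#  (t=2,i=13, bit21=1)
  nb #.#..: next=#  (t=1,i=13, bit20=1)
  nb #..##: next=.  (t=0,i=8, bit19=0)
  nb #..#.: next=.  (t=3,i=10, bit18=0)
  nb #...#: next=.  (t=1,i=9, bit17=0)
  nb #....: next=#  (t=1,i=0, bit16=1)
  nb .####: next=.  (t=0,i=14, bit15=0)
  nb .###.: next=#  (t=4,i=1, bit14=1)
  nb .##.#: next=.  (t=5,i=2, bit13=0)
  nb .##..: next=.  (t=0,i=10, bit12=0)
  nb .#.##: next=#  (t=2,i=14, bit11=1)
  nb .#.#.: next=.  (t=1,i=12, bit10=0)
  nb .#..#: next=.  (t=5,i=7, bit9=0)
  nb .#...: next=.  (t=1,i=8, bit8=0)
  nb ..###: next=#  (t=0,i=13, bit7=1)
  nb ..##.: next=.  (t=0,i=9, bit6=0)
  nb ..#.#: next=#  (t=1,i=11, bit5=1)
  nb ..#..: next=.  (t=1,i=7, bit4=0)
  nb ...##: next=#  (t=3,i=4, bit3=1)
  nb ...#.: next=.  (t=1,i=6, bit2=0)
  nb ....#: next=.  (t=1,i=5, bit1=0)
  nb .....: next=#  (t=1,i=1, bit0=1)
  bits 00100111011100010100100010101001 = 661735593

661735593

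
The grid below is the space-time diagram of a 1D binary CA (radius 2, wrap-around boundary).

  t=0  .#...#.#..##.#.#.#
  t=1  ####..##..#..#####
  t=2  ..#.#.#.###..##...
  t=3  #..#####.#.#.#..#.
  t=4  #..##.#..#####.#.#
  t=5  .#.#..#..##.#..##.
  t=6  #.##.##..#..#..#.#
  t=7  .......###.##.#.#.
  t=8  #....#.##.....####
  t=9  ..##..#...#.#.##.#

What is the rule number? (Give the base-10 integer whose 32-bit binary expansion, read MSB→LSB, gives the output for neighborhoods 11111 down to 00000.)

1110953426

  ##### -> .   bit 31 = 0  t=1,i=0
  ####. -> #   bit 30 = 1  t=1,i=2
  ###.# -> .   bit 29 = 0  t=3,i=7
  ###.. -> .   bit 28 = 0  t=1,i=3
  ##.## -> .   bit 27 = 0  t=6,i=1
  ##.#. -> .   bit 26 = 0  t=0,i=12
  ##..# -> #   bit 25 = 1  t=1,i=4
  ##... -> .   bit 24 = 0  t=2,i=15
  #.### -> .   bit 23 = 0  t=2,i=8
  #.##. -> .   bit 22 = 0  t=4,i=17
  #.#.# -> #   bit 21 = 1  t=0,i=13
  #.#.. -> #   bit 20 = 1  t=0,i=1
  #..## -> .   bit 19 = 0  t=0,i=9
  #..#. -> #   bit 18 = 1  t=1,i=9
  #...# -> #   bit 17 = 1  t=0,i=3
  #.... -> #   bit 16 = 1  t=2,i=16
  .#### -> #   bit 15 = 1  t=1,i=14
  .###. -> #   bit 14 = 1  t=2,i=9
  .##.# -> .   bit 13 = 0  t=0,i=11
  .##.. -> .   bit 12 = 0  t=1,i=7
  .#.## -> #   bit 11 = 1  t=2,i=7
  .#.#. -> #   bit 10 = 1  t=0,i=0
  .#..# -> .   bit 9 = 0  t=0,i=8
  .#... -> #   bit 8 = 1  t=0,i=2
  ..### -> #   bit 7 = 1  t=1,i=13
  ..##. -> #   bit 6 = 1  t=0,i=10
  ..#.# -> .   bit 5 = 0  t=0,i=5
  ..#.. -> #   bit 4 = 1  t=1,i=10
  ...## -> .   bit 3 = 0  t=7,i=6
  ...#. -> .   bit 2 = 0  t=0,i=4
  ....# -> #   bit 1 = 1  t=2,i=0
  ..... -> .   bit 0 = 0  t=2,i=17
  bits 01000010001101111100110111010010 = 1110953426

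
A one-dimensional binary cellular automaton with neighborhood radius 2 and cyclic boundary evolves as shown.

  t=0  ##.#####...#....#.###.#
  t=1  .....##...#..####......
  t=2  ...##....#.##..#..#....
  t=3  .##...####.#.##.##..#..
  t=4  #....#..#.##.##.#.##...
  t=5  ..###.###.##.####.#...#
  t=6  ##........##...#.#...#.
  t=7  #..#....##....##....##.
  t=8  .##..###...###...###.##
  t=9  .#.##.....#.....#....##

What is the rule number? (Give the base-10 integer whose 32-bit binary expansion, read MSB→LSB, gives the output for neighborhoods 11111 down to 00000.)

  nb #####: next=#  (t=0,i=5, bit31=1)
  nb ####.: next=#  (t=0,i=6, bit30=1)
  nb ###.#: next=.  (t=0,i=1, bit29=0)
  nb ###..: next=.  (t=0,i=7, bit28=0)
  nb ##.##: next=.  (t=0,i=2, bit27=0)
  nb ##.#.: next=#  (t=3,i=10, bit26=1)
  nb ##..#: next=#  (t=2,i=13, bit25=1)
  nb ##...: next=.  (t=0,i=8, bit24=0)
  nb #.###: next=.  (t=0,i=3, bit23=0)
  nb #.##.: next=#  (t=2,i=11, bit22=1)
  nb #.#.#: next=#  (t=3,i=11, bit21=1)
  nb #.#..: next=.  (t=5,i=18, bit20=0)
  nb #..##: next=#  (t=1,i=12, bit19=1)
  nb #..#.: next=#  (t=2,i=14, bit18=1)
  nb #...#: next=.  (t=0,i=9, bit17=0)
  nb #....: next=#  (t=0,i=13, bit16=1)
  nb .####: next=.  (t=0,i=4, bit15=0)
  nb .###.: next=.  (t=0,i=0, bit14=0)
  nb .##.#: next=#  (t=3,i=14, bit13=1)
  nb .##..: next=.  (t=1,i=6, bit12=0)
  nb .#.##: next=.  (t=0,i=17, bit11=0)
  nb .#.#.: next=.  (t=6,i=16, bit10=0)
  nb .#..#: next=#  (t=1,i=11, bit9=1)
  nb .#...: next=.  (t=0,i=12, bit8=0)
  nb ..###: next=.  (t=1,i=13, bit7=0)
  nb ..##.: next=.  (t=1,i=5, bit6=0)
  nb ..#.#: next=#  (t=0,i=16, bit5=1)
  nb ..#..: next=.  (t=0,i=11, bit4=0)
  nb ...##: next=#  (t=1,i=4, bit3=1)
  nb ...#.: next=#  (t=0,i=10, bit2=1)
  nb ....#: next=#  (t=0,i=14, bit1=1)
  nb .....: next=.  (t=1,i=0, bit0=0)
  bits 11000110011011010010001000101110 = 3329040942

3329040942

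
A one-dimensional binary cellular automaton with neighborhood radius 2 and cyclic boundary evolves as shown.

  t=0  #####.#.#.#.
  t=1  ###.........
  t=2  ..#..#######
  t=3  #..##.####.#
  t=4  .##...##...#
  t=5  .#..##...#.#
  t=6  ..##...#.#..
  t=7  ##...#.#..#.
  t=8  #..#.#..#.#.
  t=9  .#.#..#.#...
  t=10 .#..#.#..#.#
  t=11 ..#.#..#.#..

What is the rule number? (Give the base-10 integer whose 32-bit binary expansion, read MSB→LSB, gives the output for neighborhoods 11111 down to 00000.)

  #####|#  b31=1 t=0,i=2
  ####.|.  b30=0 t=0,i=3
  ###.#|.  b29=0 t=0,i=4
  ###..|#  b28=1 t=1,i=2
  ##.##|.  b27=0 t=3,i=5
  ##.#.|.  b26=0 t=0,i=5
  ##..#|#  b25=1 t=2,i=0
  ##...|.  b24=0 t=1,i=3
  #.###|#  b23=1 t=0,i=0
  #.##.|#  b22=1 t=3,i=11
  #.#.#|.  b21=0 t=0,i=6
  #.#..|.  b20=0 t=5,i=1
  #..##|#  b19=1 t=2,i=4
  #..#.|.  b18=0 t=2,i=1
  #...#|#  b17=1 t=4,i=4
  #....|.  b16=0 t=1,i=4
  .####|#  b15=1 t=0,i=1
  .###.|.  b14=0 t=1,i=1
  .##.#|.  b13=0 t=3,i=4
  .##..|.  b12=0 t=3,i=0
  .#.##|.  b11=0 t=0,i=11
  .#.#.|.  b10=0 t=0,i=7
  .#..#|#  b9=1 t=2,i=3
  .#...|#  b8=1 t=6,i=10
  ..###|.  b7=0 t=1,i=0
  ..##.|.  b6=0 t=3,i=3
  ..#.#|#  b5=1 t=4,i=11
  ..#..|.  b4=0 t=2,i=2
  ...##|#  b3=1 t=1,i=11
  ...#.|.  b2=0 t=4,i=10
  ....#|#  b1=1 t=1,i=10
  .....|#  b0=1 t=1,i=5
  bits 10010010110010101000001100101011 = 2462745387

2462745387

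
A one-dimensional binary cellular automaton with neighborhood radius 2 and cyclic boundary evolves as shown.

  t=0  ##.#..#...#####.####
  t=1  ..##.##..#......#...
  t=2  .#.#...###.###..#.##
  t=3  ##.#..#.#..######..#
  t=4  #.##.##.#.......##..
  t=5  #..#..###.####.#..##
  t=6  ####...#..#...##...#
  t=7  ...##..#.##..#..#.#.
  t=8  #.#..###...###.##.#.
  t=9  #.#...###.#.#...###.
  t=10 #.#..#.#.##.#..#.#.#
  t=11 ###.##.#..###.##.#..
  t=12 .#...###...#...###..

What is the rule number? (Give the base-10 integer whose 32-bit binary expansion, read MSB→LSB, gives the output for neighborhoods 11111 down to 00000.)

397762617

  ##### -> .   bit 31 = 0  t=0,i=12
  ####. -> .   bit 30 = 0  t=0,i=0
  ###.# -> .   bit 29 = 0  t=0,i=1
  ###.. -> #   bit 28 = 1  t=2,i=13
  ##.## -> .   bit 27 = 0  t=0,i=15
  ##.#. -> #   bit 26 = 1  t=0,i=2
  ##..# -> #   bit 25 = 1  t=1,i=7
  ##... -> #   bit 24 = 1  t=6,i=4
  #.### -> #   bit 23 = 1  t=0,i=16
  #.##. -> .   bit 22 = 0  t=1,i=5
  #.#.# -> #   bit 21 = 1  t=2,i=1
  #.#.. -> #   bit 20 = 1  t=0,i=3
  #..## -> .   bit 19 = 0  t=3,i=10
  #..#. -> #   bit 18 = 1  t=0,i=5
  #...# -> .   bit 17 = 0  t=0,i=8
  #.... -> #   bit 16 = 1  t=1,i=11
  .#### -> .   bit 15 = 0  t=0,i=11
  .###. -> #   bit 14 = 1  t=2,i=8
  .##.# -> #   bit 13 = 1  t=1,i=3
  .##.. -> .   bit 12 = 0  t=1,i=6
  .#.## -> .   bit 11 = 0  t=2,i=17
  .#.#. -> .   bit 10 = 0  t=2,i=2
  .#..# -> .   bit 9 = 0  t=0,i=4
  .#... -> .   bit 8 = 0  t=0,i=7
  ..### -> .   bit 7 = 0  t=0,i=10
  ..##. -> .   bit 6 = 0  t=1,i=2
  ..#.# -> #   bit 5 = 1  t=2,i=16
  ..#.. -> #   bit 4 = 1  t=0,i=6
  ...## -> #   bit 3 = 1  t=0,i=9
  ...#. -> .   bit 2 = 0  t=1,i=15
  ....# -> .   bit 1 = 0  t=1,i=0
  ..... -> #   bit 0 = 1  t=1,i=12
  bits 00010111101101010110000000111001 = 397762617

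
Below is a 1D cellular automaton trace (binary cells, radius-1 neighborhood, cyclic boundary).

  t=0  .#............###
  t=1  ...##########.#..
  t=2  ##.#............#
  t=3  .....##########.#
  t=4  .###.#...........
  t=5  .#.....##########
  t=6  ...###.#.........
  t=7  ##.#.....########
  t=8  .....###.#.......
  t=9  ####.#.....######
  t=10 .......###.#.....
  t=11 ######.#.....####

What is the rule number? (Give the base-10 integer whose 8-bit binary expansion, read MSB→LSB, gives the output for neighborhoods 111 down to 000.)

9

  [7] ### => .  t=0,i=15
  [6] ##. => .  t=0,i=16
  [5] #.# => .  t=0,i=0
  [4] #.. => .  t=0,i=2
  [3] .## => #  t=0,i=14
  [2] .#. => .  t=0,i=1
  [1] ..# => .  t=0,i=13
  [0] ... => #  t=0,i=3
  bits 00001001 = 9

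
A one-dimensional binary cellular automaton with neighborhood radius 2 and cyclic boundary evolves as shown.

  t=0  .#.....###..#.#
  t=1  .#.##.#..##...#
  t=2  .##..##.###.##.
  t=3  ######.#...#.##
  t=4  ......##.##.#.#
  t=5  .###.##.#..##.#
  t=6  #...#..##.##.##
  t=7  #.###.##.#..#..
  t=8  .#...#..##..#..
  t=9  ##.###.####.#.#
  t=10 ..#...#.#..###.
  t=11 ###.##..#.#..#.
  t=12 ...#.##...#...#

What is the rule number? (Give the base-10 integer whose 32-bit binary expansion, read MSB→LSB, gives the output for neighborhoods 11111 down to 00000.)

507222109

  nb #####: next=.  (t=3,i=0, bit31=0)
  nb ####.: next=.  (t=3,i=4, bit30=0)
  nb ###.#: next=.  (t=2,i=10, bit29=0)
  nb ###..: next=#  (t=0,i=9, bit28=1)
  nb ##.##: next=#  (t=2,i=7, bit27=1)
  nb ##.#.: next=#  (t=1,i=5, bit26=1)
  nb ##..#: next=#  (t=0,i=10, bit25=1)
  nb ##...: next=.  (t=1,i=11, bit24=0)
  nb #.###: next=.  (t=2,i=8, bit23=0)
  nb #.##.: next=.  (t=1,i=3, bit22=0)
  nb #.#.#: next=#  (t=0,i=14, bit21=1)
  nb #.#..: next=#  (t=0,i=1, bit20=1)
  nb #..##: next=#  (t=1,i=8, bit19=1)
  nb #..#.: next=.  (t=0,i=11, bit18=0)
  nb #...#: next=#  (t=1,i=12, bit17=1)
  nb #....: next=#  (t=0,i=3, bit16=1)
  nb .####: next=#  (t=3,i=14, bit15=1)
  nb .###.: next=.  (t=0,i=8, bit14=0)
  nb .##.#: next=.  (t=1,i=4, bit13=0)
  nb .##..: next=#  (t=1,i=10, bit12=1)
  nb .#.##: next=#  (t=1,i=2, bit11=1)
  nb .#.#.: next=.  (t=0,i=0, bit10=0)
  nb .#..#: next=.  (t=1,i=7, bit9=0)
  nb .#...: next=.  (t=0,i=2, bit8=0)
  nb ..###: next=.  (t=0,i=7, bit7=0)
  nb ..##.: next=#  (t=1,i=9, bit6=1)
  nb ..#.#: next=.  (t=0,i=12, bit5=0)
  nb ..#..: next=#  (t=6,i=4, bit4=1)
  nb ...##: next=#  (t=0,i=6, bit3=1)
  nb ...#.: next=#  (t=1,i=13, bit2=1)
  nb ....#: next=.  (t=0,i=5, bit1=0)
  nb .....: next=#  (t=0,i=4, bit0=1)
  bits 00011110001110111001100001011101 = 507222109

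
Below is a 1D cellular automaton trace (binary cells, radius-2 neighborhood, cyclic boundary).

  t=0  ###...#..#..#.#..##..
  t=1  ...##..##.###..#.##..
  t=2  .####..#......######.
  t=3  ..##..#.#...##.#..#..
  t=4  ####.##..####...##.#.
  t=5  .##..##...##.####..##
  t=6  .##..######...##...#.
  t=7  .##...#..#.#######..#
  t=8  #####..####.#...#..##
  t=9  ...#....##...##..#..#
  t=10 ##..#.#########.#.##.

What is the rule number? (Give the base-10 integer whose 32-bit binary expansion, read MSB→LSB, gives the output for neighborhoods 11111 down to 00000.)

1097243498

  #####|.  b31=0 t=2,i=16
  ####.|#  b30=1 t=2,i=3
  ###.#|.  b29=0 t=4,i=3
  ###..|.  b28=0 t=0,i=2
  ##.##|.  b27=0 t=1,i=9
  ##.#.|.  b26=0 t=3,i=14
  ##..#|.  b25=0 t=0,i=19
  ##...|#  b24=1 t=0,i=3
  #.###|.  b23=0 t=1,i=10
  #.##.|#  b22=1 t=1,i=17
  #.#.#|#  b21=1 t=4,i=19
  #.#..|.  b20=0 t=0,i=14
  #..##|.  b19=0 t=0,i=16
  #..#.|#  b18=1 t=0,i=8
  #...#|#  b17=1 t=0,i=4
  #....|.  b16=0 t=1,i=20
  .####|#  b15=1 t=2,i=2
  .###.|.  b14=0 t=0,i=1
  .##.#|.  b13=0 t=1,i=8
  .##..|#  b12=1 t=0,i=18
  .#.##|#  b11=1 t=1,i=16
  .#.#.|.  b10=0 t=0,i=13
  .#..#|#  b9=1 t=0,i=7
  .#...|#  b8=1 t=2,i=8
  ..###|.  b7=0 t=0,i=0
  ..##.|#  b6=1 t=0,i=17
  ..#.#|#  b5=1 t=0,i=12
  ..#..|.  b4=0 t=0,i=6
  ...##|#  b3=1 t=1,i=2
  ...#.|.  b2=0 t=0,i=5
  ....#|#  b1=1 t=1,i=1
  .....|.  b0=0 t=1,i=0
  bits 01000001011001101001101101101010 = 1097243498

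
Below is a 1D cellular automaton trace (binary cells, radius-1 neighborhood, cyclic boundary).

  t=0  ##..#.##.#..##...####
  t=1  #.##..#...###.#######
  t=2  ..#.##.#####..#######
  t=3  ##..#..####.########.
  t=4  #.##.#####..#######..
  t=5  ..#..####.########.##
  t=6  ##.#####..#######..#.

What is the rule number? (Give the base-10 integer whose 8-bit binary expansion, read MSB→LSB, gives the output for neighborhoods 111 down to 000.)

  [7] ### => #  t=0,i=0
  [6] ##. => .  t=0,i=1
  [5] #.# => .  t=0,i=5
  [4] #.. => #  t=0,i=2
  [3] .## => #  t=0,i=6
  [2] .#. => .  t=0,i=4
  [1] ..# => #  t=0,i=3
  [0] ... => #  t=0,i=15
  bits 10011011 = 155

155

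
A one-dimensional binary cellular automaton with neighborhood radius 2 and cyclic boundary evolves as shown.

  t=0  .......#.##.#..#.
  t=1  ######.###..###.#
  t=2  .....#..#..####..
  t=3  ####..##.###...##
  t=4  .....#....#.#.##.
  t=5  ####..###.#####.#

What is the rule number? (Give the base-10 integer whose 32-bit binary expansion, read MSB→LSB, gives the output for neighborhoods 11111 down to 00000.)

561860523

  [31] ##### => .  t=1,i=1
  [30] ####. => .  t=1,i=4
  [29] ###.# => #  t=1,i=5
  [28] ###.. => .  t=1,i=9
  [27] ##.## => .  t=1,i=6
  [26] ##.#. => .  t=0,i=11
  [25] ##..# => .  t=1,i=10
  [24] ##... => #  t=2,i=15
  [23] #.### => .  t=1,i=7
  [22] #.##. => #  t=0,i=9
  [21] #.#.# => #  t=4,i=12
  [20] #.#.. => #  t=0,i=12
  [19] #..## => #  t=1,i=11
  [18] #..#. => #  t=0,i=14
  [17] #...# => .  t=3,i=13
  [16] #.... => #  t=0,i=0
  [15] .#### => .  t=1,i=0
  [14] .###. => #  t=1,i=8
  [13] .##.# => .  t=0,i=10
  [12] .##.. => .  t=4,i=15
  [11] .#.## => #  t=0,i=8
  [10] .#.#. => #  t=4,i=11
  [9] .#..# => #  t=0,i=13
  [8] .#... => #  t=0,i=16
  [7] ..### => #  t=1,i=12
  [6] ..##. => .  t=3,i=6
  [5] ..#.# => #  t=0,i=7
  [4] ..#.. => .  t=0,i=15
  [3] ...## => #  t=3,i=14
  [2] ...#. => .  t=0,i=6
  [1] ....# => #  t=0,i=5
  [0] ..... => #  t=0,i=1
  bits 00100001011111010100111110101011 = 561860523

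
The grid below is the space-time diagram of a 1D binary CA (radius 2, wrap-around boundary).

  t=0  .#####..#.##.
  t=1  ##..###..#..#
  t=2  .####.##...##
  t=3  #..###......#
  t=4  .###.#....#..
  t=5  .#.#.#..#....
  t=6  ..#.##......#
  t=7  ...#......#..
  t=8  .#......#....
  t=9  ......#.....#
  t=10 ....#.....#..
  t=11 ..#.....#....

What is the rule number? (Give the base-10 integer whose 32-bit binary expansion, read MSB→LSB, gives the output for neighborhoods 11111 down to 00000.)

2048404610

  [31] ##### => .  t=0,i=3
  [30] ####. => #  t=0,i=4
  [29] ###.# => #  t=2,i=4
  [28] ###.. => #  t=0,i=5
  [27] ##.## => #  t=2,i=0
  [26] ##.#. => .  t=4,i=4
  [25] ##..# => #  t=0,i=6
  [24] ##... => .  t=2,i=8
  [23] #.### => .  t=2,i=1
  [22] #.##. => .  t=0,i=10
  [21] #.#.# => .  t=5,i=3
  [20] #.#.. => #  t=4,i=5
  [19] #..## => #  t=0,i=0
  [18] #..#. => .  t=0,i=7
  [17] #...# => .  t=2,i=9
  [16] #.... => .  t=3,i=7
  [15] .#### => .  t=0,i=2
  [14] .###. => .  t=1,i=0
  [13] .##.# => #  t=2,i=12
  [12] .##.. => .  t=0,i=11
  [11] .#.## => #  t=0,i=9
  [10] .#.#. => #  t=5,i=2
  [9] .#..# => .  t=1,i=10
  [8] .#... => .  t=4,i=6
  [7] ..### => #  t=0,i=1
  [6] ..##. => .  t=2,i=11
  [5] ..#.# => .  t=0,i=8
  [4] ..#.. => .  t=1,i=9
  [3] ...## => .  t=2,i=10
  [2] ...#. => .  t=4,i=9
  [1] ....# => #  t=3,i=10
  [0] ..... => .  t=3,i=8
  bits 01111010000110000010110010000010 = 2048404610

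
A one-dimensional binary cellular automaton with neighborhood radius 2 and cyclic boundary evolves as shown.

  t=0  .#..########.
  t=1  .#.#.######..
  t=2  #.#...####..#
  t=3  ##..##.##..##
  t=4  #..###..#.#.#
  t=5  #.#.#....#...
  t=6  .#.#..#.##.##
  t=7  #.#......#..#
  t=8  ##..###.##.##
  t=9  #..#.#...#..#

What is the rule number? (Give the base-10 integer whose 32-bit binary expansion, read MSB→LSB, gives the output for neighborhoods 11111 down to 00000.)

3289117789

  #####|#  b31=1 t=0,i=6
  ####.|#  b30=1 t=0,i=10
  ###.#|.  b29=0 t=8,i=6
  ###..|.  b28=0 t=0,i=11
  ##.##|.  b27=0 t=3,i=6
  ##.#.|#  b26=1 t=2,i=1
  ##..#|.  b25=0 t=0,i=12
  ##...|.  b24=0 t=1,i=11
  #.###|.  b23=0 t=1,i=5
  #.##.|.  b22=0 t=3,i=7
  #.#.#|.  b21=0 t=1,i=3
  #.#..|.  b20=0 t=2,i=2
  #..##|#  b19=1 t=0,i=3
  #..#.|.  b18=0 t=0,i=0
  #...#|#  b17=1 t=1,i=12
  #....|#  b16=1 t=5,i=6
  .####|#  b15=1 t=0,i=5
  .###.|#  b14=1 t=4,i=4
  .##.#|#  b13=1 t=2,i=0
  .##..|#  b12=1 t=3,i=8
  .#.##|.  b11=0 t=1,i=4
  .#.#.|#  b10=1 t=1,i=2
  .#..#|.  b9=0 t=0,i=2
  .#...|.  b8=0 t=2,i=3
  ..###|.  b7=0 t=0,i=4
  ..##.|#  b6=1 t=2,i=12
  ..#.#|.  b5=0 t=1,i=1
  ..#..|#  b4=1 t=0,i=1
  ...##|#  b3=1 t=2,i=5
  ...#.|#  b2=1 t=1,i=0
  ....#|.  b1=0 t=5,i=7
  .....|#  b0=1 t=7,i=5
  bits 11000100000010111111010001011101 = 3289117789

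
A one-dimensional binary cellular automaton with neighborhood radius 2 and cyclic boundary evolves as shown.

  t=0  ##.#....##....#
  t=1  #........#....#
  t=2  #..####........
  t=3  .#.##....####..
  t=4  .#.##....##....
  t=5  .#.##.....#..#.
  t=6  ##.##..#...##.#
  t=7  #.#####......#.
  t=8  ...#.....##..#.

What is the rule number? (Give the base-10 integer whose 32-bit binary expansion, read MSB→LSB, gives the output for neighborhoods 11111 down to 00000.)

172282529

  ##### -> .   bit 31 = 0  t=7,i=4
  ####. -> .   bit 30 = 0  t=2,i=5
  ###.# -> .   bit 29 = 0  t=0,i=1
  ###.. -> .   bit 28 = 0  t=2,i=6
  ##.## -> #   bit 27 = 1  t=6,i=2
  ##.#. -> .   bit 26 = 0  t=0,i=2
  ##..# -> #   bit 25 = 1  t=6,i=5
  ##... -> .   bit 24 = 0  t=0,i=10
  #.### -> .   bit 23 = 0  t=6,i=14
  #.##. -> #   bit 22 = 1  t=3,i=3
  #.#.# -> .   bit 21 = 0  t=7,i=0
  #.#.. -> .   bit 20 = 0  t=0,i=3
  #..## -> .   bit 19 = 0  t=2,i=2
  #..#. -> #   bit 18 = 1  t=5,i=0
  #...# -> .   bit 17 = 0  t=3,i=14
  #.... -> .   bit 16 = 0  t=0,i=5
  .#### -> #   bit 15 = 1  t=2,i=4
  .###. -> #   bit 14 = 1  t=0,i=0
  .##.# -> .   bit 13 = 0  t=6,i=12
  .##.. -> #   bit 12 = 1  t=0,i=9
  .#.## -> .   bit 11 = 0  t=3,i=2
  .#.#. -> .   bit 10 = 0  t=7,i=14
  .#..# -> #   bit 9 = 1  t=2,i=1
  .#... -> .   bit 8 = 0  t=0,i=4
  ..### -> #   bit 7 = 1  t=0,i=14
  ..##. -> .   bit 6 = 0  t=0,i=8
  ..#.# -> #   bit 5 = 1  t=3,i=1
  ..#.. -> .   bit 4 = 0  t=1,i=9
  ...## -> .   bit 3 = 0  t=0,i=7
  ...#. -> .   bit 2 = 0  t=1,i=8
  ....# -> .   bit 1 = 0  t=0,i=6
  ..... -> #   bit 0 = 1  t=1,i=3
  bits 00001010010001001101001010100001 = 172282529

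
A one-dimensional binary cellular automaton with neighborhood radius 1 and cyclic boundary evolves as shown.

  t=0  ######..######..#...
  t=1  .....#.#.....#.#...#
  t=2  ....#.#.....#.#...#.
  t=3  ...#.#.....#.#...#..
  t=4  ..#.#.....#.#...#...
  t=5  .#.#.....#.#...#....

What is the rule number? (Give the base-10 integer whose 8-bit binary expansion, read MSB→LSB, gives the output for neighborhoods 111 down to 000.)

98

  ### -> .   bit 7 = 0  t=0,i=1
  ##. -> #   bit 6 = 1  t=0,i=5
  #.# -> #   bit 5 = 1  t=1,i=6
  #.. -> .   bit 4 = 0  t=0,i=6
  .## -> .   bit 3 = 0  t=0,i=0
  .#. -> .   bit 2 = 0  t=0,i=16
  ..# -> #   bit 1 = 1  t=0,i=7
  ... -> .   bit 0 = 0  t=0,i=18
  bits 01100010 = 98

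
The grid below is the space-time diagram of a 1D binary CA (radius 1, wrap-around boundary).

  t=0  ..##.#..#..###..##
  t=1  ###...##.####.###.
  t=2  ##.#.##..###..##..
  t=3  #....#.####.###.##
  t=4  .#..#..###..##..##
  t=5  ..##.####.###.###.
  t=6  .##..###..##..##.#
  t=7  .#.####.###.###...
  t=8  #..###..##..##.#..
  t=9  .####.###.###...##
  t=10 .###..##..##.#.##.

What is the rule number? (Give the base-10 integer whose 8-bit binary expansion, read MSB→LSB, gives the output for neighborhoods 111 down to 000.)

  nb ###: next=#  (t=0,i=12, bit7=1)
  nb ##.: next=.  (t=0,i=3, bit6=0)
  nb #.#: next=.  (t=0,i=4, bit5=0)
  nb #..: next=#  (t=0,i=0, bit4=1)
  nb .##: next=#  (t=0,i=2, bit3=1)
  nb .#.: next=.  (t=0,i=5, bit2=0)
  nb ..#: next=#  (t=0,i=1, bit1=1)
  nb ...: next=.  (t=1,i=4, bit0=0)
  bits 10011010 = 154

154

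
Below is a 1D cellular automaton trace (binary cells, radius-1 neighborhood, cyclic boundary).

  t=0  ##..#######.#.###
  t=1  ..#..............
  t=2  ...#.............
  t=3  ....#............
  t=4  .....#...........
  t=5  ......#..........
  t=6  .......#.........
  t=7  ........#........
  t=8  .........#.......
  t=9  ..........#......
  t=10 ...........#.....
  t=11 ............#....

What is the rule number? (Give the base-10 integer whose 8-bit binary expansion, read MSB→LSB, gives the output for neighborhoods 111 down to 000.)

16

  ### -> .   bit 7 = 0  t=0,i=0
  ##. -> .   bit 6 = 0  t=0,i=1
  #.# -> .   bit 5 = 0  t=0,i=11
  #.. -> #   bit 4 = 1  t=0,i=2
  .## -> .   bit 3 = 0  t=0,i=4
  .#. -> .   bit 2 = 0  t=0,i=12
  ..# -> .   bit 1 = 0  t=0,i=3
  ... -> .   bit 0 = 0  t=1,i=0
  bits 00010000 = 16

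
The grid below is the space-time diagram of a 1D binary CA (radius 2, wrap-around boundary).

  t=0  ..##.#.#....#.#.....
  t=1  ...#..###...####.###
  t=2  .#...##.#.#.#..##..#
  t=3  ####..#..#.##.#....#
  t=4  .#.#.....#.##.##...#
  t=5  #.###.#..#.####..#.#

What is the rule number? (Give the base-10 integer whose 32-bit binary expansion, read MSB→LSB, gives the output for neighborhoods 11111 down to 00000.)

3092915617

  #####|#  b31=1 t=3,i=1
  ####.|.  b30=0 t=1,i=14
  ###.#|#  b29=1 t=1,i=15
  ###..|#  b28=1 t=1,i=8
  ##.##|#  b27=1 t=1,i=16
  ##.#.|.  b26=0 t=0,i=4
  ##..#|.  b25=0 t=2,i=17
  ##...|.  b24=0 t=1,i=0
  #.###|.  b23=0 t=1,i=17
  #.##.|#  b22=1 t=3,i=11
  #.#.#|.  b21=0 t=0,i=5
  #.#..|#  b20=1 t=0,i=7
  #..##|#  b19=1 t=1,i=5
  #..#.|.  b18=0 t=2,i=18
  #...#|#  b17=1 t=1,i=1
  #....|.  b16=0 t=0,i=9
  .####|.  b15=0 t=1,i=13
  .###.|.  b14=0 t=1,i=7
  .##.#|#  b13=1 t=0,i=3
  .##..|.  b12=0 t=2,i=16
  .#.##|.  b11=0 t=3,i=10
  .#.#.|#  b10=1 t=0,i=6
  .#..#|.  b9=0 t=1,i=4
  .#...|#  b8=1 t=0,i=8
  ..###|#  b7=1 t=1,i=6
  ..##.|.  b6=0 t=0,i=2
  ..#.#|#  b5=1 t=0,i=12
  ..#..|.  b4=0 t=1,i=3
  ...##|.  b3=0 t=0,i=1
  ...#.|.  b2=0 t=0,i=11
  ....#|.  b1=0 t=0,i=0
  .....|#  b0=1 t=0,i=17
  bits 10111000010110100010010110100001 = 3092915617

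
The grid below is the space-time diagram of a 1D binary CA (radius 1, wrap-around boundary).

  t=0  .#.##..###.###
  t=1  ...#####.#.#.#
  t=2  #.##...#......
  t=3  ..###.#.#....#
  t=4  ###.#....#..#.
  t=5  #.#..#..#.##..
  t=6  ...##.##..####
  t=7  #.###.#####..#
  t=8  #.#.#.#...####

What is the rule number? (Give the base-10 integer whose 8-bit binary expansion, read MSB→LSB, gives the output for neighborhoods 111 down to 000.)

  ###|.  b7=0 t=0,i=8
  ##.|#  b6=1 t=0,i=4
  #.#|.  b5=0 t=0,i=0
  #..|#  b4=1 t=0,i=5
  .##|#  b3=1 t=0,i=3
  .#.|.  b2=0 t=0,i=1
  ..#|#  b1=1 t=0,i=6
  ...|.  b0=0 t=1,i=1
  bits 01011010 = 90

90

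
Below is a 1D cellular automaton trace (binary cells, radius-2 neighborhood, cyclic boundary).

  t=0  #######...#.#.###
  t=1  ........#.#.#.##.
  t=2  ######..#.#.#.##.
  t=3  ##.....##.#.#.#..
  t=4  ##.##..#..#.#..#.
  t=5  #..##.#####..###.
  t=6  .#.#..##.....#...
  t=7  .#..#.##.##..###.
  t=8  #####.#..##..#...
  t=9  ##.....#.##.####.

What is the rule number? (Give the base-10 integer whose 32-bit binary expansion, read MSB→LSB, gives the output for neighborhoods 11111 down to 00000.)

  ##### -> .   bit 31 = 0  t=0,i=0
  ####. -> .   bit 30 = 0  t=0,i=5
  ###.# -> .   bit 29 = 0  t=5,i=15
  ###.. -> .   bit 28 = 0  t=0,i=6
  ##.## -> .   bit 27 = 0  t=2,i=16
  ##.#. -> .   bit 26 = 0  t=3,i=9
  ##..# -> .   bit 25 = 0  t=2,i=6
  ##... -> .   bit 24 = 0  t=0,i=7
  #.### -> #   bit 23 = 1  t=0,i=14
  #.##. -> #   bit 22 = 1  t=1,i=14
  #.#.# -> #   bit 21 = 1  t=0,i=12
  #.#.. -> .   bit 20 = 0  t=3,i=14
  #..## -> .   bit 19 = 0  t=3,i=16
  #..#. -> #   bit 18 = 1  t=2,i=7
  #...# -> #   bit 17 = 1  t=0,i=8
  #.... -> #   bit 16 = 1  t=1,i=0
  .#### -> #   bit 15 = 1  t=0,i=15
  .###. -> .   bit 14 = 0  t=5,i=14
  .##.# -> .   bit 13 = 0  t=2,i=15
  .##.. -> #   bit 12 = 1  t=1,i=15
  .#.## -> .   bit 11 = 0  t=0,i=13
  .#.#. -> .   bit 10 = 0  t=0,i=11
  .#..# -> #   bit 9 = 1  t=3,i=15
  .#... -> #   bit 8 = 1  t=6,i=14
  ..### -> #   bit 7 = 1  t=5,i=13
  ..##. -> #   bit 6 = 1  t=3,i=0
  ..#.# -> #   bit 5 = 1  t=0,i=10
  ..#.. -> #   bit 4 = 1  t=4,i=7
  ...## -> .   bit 3 = 0  t=3,i=6
  ...#. -> .   bit 2 = 0  t=0,i=9
  ....# -> .   bit 1 = 0  t=1,i=6
  ..... -> #   bit 0 = 1  t=1,i=1
  bits 00000000111001111001001111110001 = 15176689

15176689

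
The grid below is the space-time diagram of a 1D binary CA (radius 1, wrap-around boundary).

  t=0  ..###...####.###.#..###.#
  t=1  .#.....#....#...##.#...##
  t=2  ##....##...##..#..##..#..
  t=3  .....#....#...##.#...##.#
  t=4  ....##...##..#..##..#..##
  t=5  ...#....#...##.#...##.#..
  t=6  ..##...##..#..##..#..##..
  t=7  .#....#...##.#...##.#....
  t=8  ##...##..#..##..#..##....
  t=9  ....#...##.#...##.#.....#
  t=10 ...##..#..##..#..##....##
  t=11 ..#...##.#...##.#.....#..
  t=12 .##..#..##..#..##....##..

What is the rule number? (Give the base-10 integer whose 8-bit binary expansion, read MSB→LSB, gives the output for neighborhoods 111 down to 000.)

38

  ###|.  b7=0 t=0,i=3
  ##.|.  b6=0 t=0,i=4
  #.#|#  b5=1 t=0,i=12
  #..|.  b4=0 t=0,i=0
  .##|.  b3=0 t=0,i=2
  .#.|#  b2=1 t=0,i=17
  ..#|#  b1=1 t=0,i=1
  ...|.  b0=0 t=0,i=6
  bits 00100110 = 38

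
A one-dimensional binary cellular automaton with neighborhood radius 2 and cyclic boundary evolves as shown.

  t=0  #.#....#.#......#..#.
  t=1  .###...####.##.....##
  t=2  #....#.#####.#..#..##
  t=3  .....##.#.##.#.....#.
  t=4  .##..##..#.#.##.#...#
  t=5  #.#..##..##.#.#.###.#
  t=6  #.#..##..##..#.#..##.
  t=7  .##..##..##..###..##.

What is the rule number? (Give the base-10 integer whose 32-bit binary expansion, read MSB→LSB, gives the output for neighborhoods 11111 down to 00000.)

  nb #####: next=.  (t=2,i=9, bit31=0)
  nb ####.: next=#  (t=1,i=9, bit30=1)
  nb ###.#: next=#  (t=1,i=10, bit29=1)
  nb ###..: next=.  (t=1,i=3, bit28=0)
  nb ##.##: next=#  (t=1,i=0, bit27=1)
  nb ##.#.: next=.  (t=2,i=12, bit26=0)
  nb ##..#: next=.  (t=4,i=3, bit25=0)
  nb ##...: next=.  (t=1,i=4, bit24=0)
  nb #.###: next=.  (t=1,i=1, bit23=0)
  nb #.##.: next=.  (t=1,i=12, bit22=0)
  nb #.#.#: next=.  (t=0,i=0, bit21=0)
  nb #.#..: next=#  (t=0,i=2, bit20=1)
  nb #..##: next=.  (t=2,i=18, bit19=0)
  nb #..#.: next=.  (t=0,i=18, bit18=0)
  nb #...#: next=#  (t=1,i=5, bit17=1)
  nb #....: next=.  (t=0,i=4, bit16=0)
  nb .####: next=#  (t=1,i=8, bit15=1)
  nb .###.: next=.  (t=1,i=2, bit14=0)
  nb .##.#: next=#  (t=1,i=20, bit13=1)
  nb .##..: next=#  (t=1,i=13, bit12=1)
  nb .#.##: next=#  (t=2,i=6, bit11=1)
  nb .#.#.: next=#  (t=0,i=1, bit10=1)
  nb .#..#: next=.  (t=0,i=17, bit9=0)
  nb .#...: next=#  (t=0,i=3, bit8=1)
  nb ..###: next=#  (t=1,i=7, bit7=1)
  nb ..##.: next=#  (t=1,i=19, bit6=1)
  nb ..#.#: next=#  (t=0,i=7, bit5=1)
  nb ..#..: next=.  (t=0,i=16, bit4=0)
  nb ...##: next=.  (t=1,i=6, bit3=0)
  nb ...#.: next=.  (t=0,i=6, bit2=0)
  nb ....#: next=.  (t=0,i=5, bit1=0)
  nb .....: next=#  (t=0,i=12, bit0=1)
  bits 01101000000100101011110111100001 = 1746058721

1746058721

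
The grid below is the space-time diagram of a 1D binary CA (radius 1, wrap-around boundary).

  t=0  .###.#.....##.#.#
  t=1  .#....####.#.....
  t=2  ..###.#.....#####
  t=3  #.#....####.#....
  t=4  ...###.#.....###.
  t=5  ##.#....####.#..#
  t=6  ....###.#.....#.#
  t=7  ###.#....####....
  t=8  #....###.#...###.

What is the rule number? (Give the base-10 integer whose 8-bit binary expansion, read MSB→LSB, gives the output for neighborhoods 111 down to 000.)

  [7] ### => .  t=0,i=2
  [6] ##. => .  t=0,i=3
  [5] #.# => .  t=0,i=0
  [4] #.. => #  t=0,i=6
  [3] .## => #  t=0,i=1
  [2] .#. => .  t=0,i=5
  [1] ..# => .  t=0,i=10
  [0] ... => #  t=0,i=7
  bits 00011001 = 25

25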